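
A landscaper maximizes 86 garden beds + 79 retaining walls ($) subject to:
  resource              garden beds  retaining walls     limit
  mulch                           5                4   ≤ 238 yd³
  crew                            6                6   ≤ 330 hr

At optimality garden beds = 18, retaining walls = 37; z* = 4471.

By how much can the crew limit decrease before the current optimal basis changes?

44.4

Binding constraints: mulch, crew. The basis is B = [[5,4],[6,6]] with det 6.
Per unit decrease in crew, x* moves by d = (0.6667, -0.8333).
The basis stays optimal until retaining walls reaches 0; allowable decrease = 44.4 hr.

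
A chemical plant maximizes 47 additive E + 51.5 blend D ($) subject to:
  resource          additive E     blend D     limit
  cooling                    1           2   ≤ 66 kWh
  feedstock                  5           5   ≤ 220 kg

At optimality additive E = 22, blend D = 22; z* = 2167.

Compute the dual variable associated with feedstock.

At the optimum: cooling uses 66 of 66 (binding); feedstock uses 220 of 220 (binding).
From A_Bᵀ y = c: 1·y_cooling + 5·y_feedstock = 47; 2·y_cooling + 5·y_feedstock = 51.5.
This yields shadow prices y_cooling = 4.5, y_feedstock = 8.5.
Shadow price of feedstock = 8.5.

8.5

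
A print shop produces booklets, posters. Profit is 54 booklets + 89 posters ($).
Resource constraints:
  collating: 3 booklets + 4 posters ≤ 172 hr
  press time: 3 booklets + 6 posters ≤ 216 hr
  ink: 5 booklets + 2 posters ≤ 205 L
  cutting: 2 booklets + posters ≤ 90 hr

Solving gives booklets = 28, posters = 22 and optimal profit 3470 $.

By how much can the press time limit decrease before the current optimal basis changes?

Binding constraints: collating, press time. The basis is B = [[3,4],[3,6]] with det 6.
Per unit decrease in press time, x* moves by d = (0.6667, -0.5).
The basis stays optimal until ink becomes binding; allowable decrease = 9 hr.

9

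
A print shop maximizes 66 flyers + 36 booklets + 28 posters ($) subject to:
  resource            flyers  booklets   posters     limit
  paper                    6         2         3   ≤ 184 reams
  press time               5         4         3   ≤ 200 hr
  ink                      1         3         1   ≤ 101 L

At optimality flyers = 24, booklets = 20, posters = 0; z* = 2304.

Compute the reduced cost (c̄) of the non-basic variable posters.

Binding: paper and press time. Non-binding: ink (17 unused).
By complementary slackness, y = 0 for the non-binding constraint.
The binding rows give the dual system: 6·y_paper + 5·y_press time = 66 and 2·y_paper + 4·y_press time = 36.
Solving: y_paper = 6, y_press time = 6.
Reduced cost of posters: c₃ − yᵀa₃ = 28 − (6·3 + 6·3) = 28 − 36 = -8.

-8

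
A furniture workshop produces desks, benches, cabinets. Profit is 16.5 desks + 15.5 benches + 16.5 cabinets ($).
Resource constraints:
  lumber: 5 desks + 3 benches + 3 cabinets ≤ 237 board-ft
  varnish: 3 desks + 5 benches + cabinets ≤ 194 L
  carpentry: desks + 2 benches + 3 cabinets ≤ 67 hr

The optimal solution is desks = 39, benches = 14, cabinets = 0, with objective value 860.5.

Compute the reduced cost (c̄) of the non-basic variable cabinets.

Check each constraint at x*: lumber 237/237 (tight); varnish 187/194 (slack 7); carpentry 67/67 (tight).
Since varnish is not tight, its dual is 0.
The binding rows give the dual system: 5·y_lumber + 1·y_carpentry = 16.5 and 3·y_lumber + 2·y_carpentry = 15.5.
Solving: y_lumber = 2.5, y_carpentry = 4.
Reduced cost of cabinets: c₃ − yᵀa₃ = 16.5 − (2.5·3 + 4·3) = 16.5 − 19.5 = -3.

-3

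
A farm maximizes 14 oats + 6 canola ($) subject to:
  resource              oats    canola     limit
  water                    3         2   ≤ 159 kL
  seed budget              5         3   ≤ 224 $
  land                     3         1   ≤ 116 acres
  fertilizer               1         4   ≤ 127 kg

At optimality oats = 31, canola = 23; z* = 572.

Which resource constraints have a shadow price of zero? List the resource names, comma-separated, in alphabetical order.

fertilizer, water

water: 139/159 (slack 20)
seed budget: 224/224 (binding)
land: 116/116 (binding)
fertilizer: 123/127 (slack 4)
By complementary slackness, a constraint with positive slack has shadow price 0 → fertilizer, water.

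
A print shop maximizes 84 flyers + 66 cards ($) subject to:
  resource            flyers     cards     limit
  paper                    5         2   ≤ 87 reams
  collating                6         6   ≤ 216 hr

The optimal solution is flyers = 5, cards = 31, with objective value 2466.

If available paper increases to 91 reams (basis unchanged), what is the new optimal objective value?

Both paper and collating are binding at x*.
The binding rows give the dual system: 5·y_paper + 6·y_collating = 84 and 2·y_paper + 6·y_collating = 66.
This yields shadow prices y_paper = 6, y_collating = 9.
Δz = y_paper·Δb = 6 × (4) = 24, so new z* = 2466 + 24 = 2490.

2490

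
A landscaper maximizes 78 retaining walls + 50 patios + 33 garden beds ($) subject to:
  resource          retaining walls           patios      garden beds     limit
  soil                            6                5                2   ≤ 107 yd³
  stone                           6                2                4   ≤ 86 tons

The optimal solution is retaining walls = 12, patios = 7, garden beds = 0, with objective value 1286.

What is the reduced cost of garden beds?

-3

Check each constraint at x*: soil 107/107 (tight); stone 86/86 (tight).
From A_Bᵀ y = c: 6·y_soil + 6·y_stone = 78; 5·y_soil + 2·y_stone = 50.
Solving: y_soil = 8, y_stone = 5.
Reduced cost of garden beds: c₃ − yᵀa₃ = 33 − (8·2 + 5·4) = 33 − 36 = -3.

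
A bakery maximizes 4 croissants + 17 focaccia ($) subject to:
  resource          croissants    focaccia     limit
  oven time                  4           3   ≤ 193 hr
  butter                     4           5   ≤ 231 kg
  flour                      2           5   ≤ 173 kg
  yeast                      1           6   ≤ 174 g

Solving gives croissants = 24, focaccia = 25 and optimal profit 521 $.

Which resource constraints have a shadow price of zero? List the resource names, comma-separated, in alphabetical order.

oven time: 171/193 (slack 22)
butter: 221/231 (slack 10)
flour: 173/173 (binding)
yeast: 174/174 (binding)
By complementary slackness, a constraint with positive slack has shadow price 0 → butter, oven time.

butter, oven time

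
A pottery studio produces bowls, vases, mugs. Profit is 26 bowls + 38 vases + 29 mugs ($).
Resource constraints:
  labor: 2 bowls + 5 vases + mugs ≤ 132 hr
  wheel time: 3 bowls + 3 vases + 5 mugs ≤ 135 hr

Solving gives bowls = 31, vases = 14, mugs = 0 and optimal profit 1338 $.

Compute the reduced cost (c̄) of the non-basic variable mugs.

-5

At the optimum: labor uses 132 of 132 (binding); wheel time uses 135 of 135 (binding).
From A_Bᵀ y = c: 2·y_labor + 3·y_wheel time = 26; 5·y_labor + 3·y_wheel time = 38.
This yields shadow prices y_labor = 4, y_wheel time = 6.
Reduced cost of mugs: c₃ − yᵀa₃ = 29 − (4·1 + 6·5) = 29 − 34 = -5.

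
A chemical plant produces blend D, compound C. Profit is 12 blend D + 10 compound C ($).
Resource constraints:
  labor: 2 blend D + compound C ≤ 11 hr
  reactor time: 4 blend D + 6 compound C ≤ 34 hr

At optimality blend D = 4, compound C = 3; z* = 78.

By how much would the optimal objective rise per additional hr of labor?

Both labor and reactor time are binding at x*.
The binding rows give the dual system: 2·y_labor + 4·y_reactor time = 12 and 1·y_labor + 6·y_reactor time = 10.
→ y_labor = 4 and y_reactor time = 1.
Shadow price of labor = 4.

4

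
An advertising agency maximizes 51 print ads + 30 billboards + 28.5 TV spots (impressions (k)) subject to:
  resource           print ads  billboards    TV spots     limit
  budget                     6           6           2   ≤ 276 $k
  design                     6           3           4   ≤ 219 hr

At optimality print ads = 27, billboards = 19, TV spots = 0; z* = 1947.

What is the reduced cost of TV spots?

-2.5

At the optimum: budget uses 276 of 276 (binding); design uses 219 of 219 (binding).
The binding rows give the dual system: 6·y_budget + 6·y_design = 51 and 6·y_budget + 3·y_design = 30.
This yields shadow prices y_budget = 1.5, y_design = 7.
Reduced cost of TV spots: c₃ − yᵀa₃ = 28.5 − (1.5·2 + 7·4) = 28.5 − 31 = -2.5.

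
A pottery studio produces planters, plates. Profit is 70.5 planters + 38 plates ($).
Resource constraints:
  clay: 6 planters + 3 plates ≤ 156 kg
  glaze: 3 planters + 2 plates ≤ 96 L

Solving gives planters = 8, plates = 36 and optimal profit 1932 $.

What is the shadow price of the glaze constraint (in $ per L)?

At the optimum: clay uses 156 of 156 (binding); glaze uses 96 of 96 (binding).
From A_Bᵀ y = c: 6·y_clay + 3·y_glaze = 70.5; 3·y_clay + 2·y_glaze = 38.
Solving: y_clay = 9, y_glaze = 5.5.
Shadow price of glaze = 5.5.

5.5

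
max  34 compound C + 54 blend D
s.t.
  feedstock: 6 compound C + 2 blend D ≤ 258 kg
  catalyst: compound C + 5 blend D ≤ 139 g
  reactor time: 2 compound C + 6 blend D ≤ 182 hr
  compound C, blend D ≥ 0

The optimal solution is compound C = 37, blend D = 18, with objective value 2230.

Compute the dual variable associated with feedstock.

3

Check each constraint at x*: feedstock 258/258 (tight); catalyst 127/139 (slack 12); reactor time 182/182 (tight).
By complementary slackness, y = 0 for the non-binding constraint.
Dual feasibility on the basic columns requires 6·y_feedstock + 2·y_reactor time = 34, 2·y_feedstock + 6·y_reactor time = 54.
→ y_feedstock = 3 and y_reactor time = 8.
Shadow price of feedstock = 3.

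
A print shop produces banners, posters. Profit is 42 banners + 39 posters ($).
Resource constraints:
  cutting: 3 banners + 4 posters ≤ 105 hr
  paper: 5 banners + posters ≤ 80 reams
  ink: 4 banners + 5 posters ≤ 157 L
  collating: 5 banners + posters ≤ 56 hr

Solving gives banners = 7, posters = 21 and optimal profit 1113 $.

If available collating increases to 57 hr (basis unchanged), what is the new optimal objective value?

1116

At the optimum: cutting uses 105 of 105 (binding); paper uses 56 of 80 (slack = 24); ink uses 133 of 157 (slack = 24); collating uses 56 of 56 (binding).
Since paper, ink are not tight, their duals are 0.
The binding rows give the dual system: 3·y_cutting + 5·y_collating = 42 and 4·y_cutting + 1·y_collating = 39.
This yields shadow prices y_cutting = 9, y_collating = 3.
Δz = y_collating·Δb = 3 × (1) = 3, so new z* = 1113 + 3 = 1116.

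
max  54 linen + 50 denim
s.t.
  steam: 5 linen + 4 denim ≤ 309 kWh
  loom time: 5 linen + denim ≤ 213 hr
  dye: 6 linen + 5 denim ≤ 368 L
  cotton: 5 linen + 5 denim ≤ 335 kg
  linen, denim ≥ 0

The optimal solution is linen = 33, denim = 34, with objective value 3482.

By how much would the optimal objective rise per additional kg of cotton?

6

At the optimum: steam uses 301 of 309 (slack = 8); loom time uses 199 of 213 (slack = 14); dye uses 368 of 368 (binding); cotton uses 335 of 335 (binding).
By complementary slackness, y = 0 for the non-binding constraints.
From A_Bᵀ y = c: 6·y_dye + 5·y_cotton = 54; 5·y_dye + 5·y_cotton = 50.
→ y_dye = 4 and y_cotton = 6.
Shadow price of cotton = 6.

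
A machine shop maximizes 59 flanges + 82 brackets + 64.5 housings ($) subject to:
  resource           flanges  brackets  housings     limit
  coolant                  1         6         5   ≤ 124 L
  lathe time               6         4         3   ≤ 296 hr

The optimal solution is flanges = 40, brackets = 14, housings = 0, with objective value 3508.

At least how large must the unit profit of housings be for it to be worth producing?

Check each constraint at x*: coolant 124/124 (tight); lathe time 296/296 (tight).
From A_Bᵀ y = c: 1·y_coolant + 6·y_lathe time = 59; 6·y_coolant + 4·y_lathe time = 82.
Solving: y_coolant = 8, y_lathe time = 8.5.
housings enters the basis when its profit ≥ yᵀa₃ = 8·5 + 8.5·3 = 65.5.

65.5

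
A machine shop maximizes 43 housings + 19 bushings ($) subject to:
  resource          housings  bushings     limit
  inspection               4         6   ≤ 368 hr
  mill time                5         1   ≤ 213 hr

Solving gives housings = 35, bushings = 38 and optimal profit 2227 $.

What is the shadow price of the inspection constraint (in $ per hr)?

At the optimum: inspection uses 368 of 368 (binding); mill time uses 213 of 213 (binding).
Dual feasibility on the basic columns requires 4·y_inspection + 5·y_mill time = 43, 6·y_inspection + 1·y_mill time = 19.
→ y_inspection = 2 and y_mill time = 7.
Shadow price of inspection = 2.

2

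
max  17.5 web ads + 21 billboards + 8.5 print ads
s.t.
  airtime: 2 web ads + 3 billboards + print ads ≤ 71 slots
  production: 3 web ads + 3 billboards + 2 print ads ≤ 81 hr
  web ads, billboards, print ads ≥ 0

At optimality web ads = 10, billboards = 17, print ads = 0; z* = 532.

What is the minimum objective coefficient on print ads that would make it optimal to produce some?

10.5

Check each constraint at x*: airtime 71/71 (tight); production 81/81 (tight).
From A_Bᵀ y = c: 2·y_airtime + 3·y_production = 17.5; 3·y_airtime + 3·y_production = 21.
This yields shadow prices y_airtime = 3.5, y_production = 3.5.
print ads enters the basis when its profit ≥ yᵀa₃ = 3.5·1 + 3.5·2 = 10.5.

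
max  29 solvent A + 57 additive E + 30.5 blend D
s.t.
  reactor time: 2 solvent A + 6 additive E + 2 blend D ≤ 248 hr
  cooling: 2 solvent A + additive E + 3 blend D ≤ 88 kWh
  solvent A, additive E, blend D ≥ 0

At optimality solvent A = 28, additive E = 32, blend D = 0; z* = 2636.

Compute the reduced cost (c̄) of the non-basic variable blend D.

-4.5

Check each constraint at x*: reactor time 248/248 (tight); cooling 88/88 (tight).
From A_Bᵀ y = c: 2·y_reactor time + 2·y_cooling = 29; 6·y_reactor time + 1·y_cooling = 57.
→ y_reactor time = 8.5 and y_cooling = 6.
Reduced cost of blend D: c₃ − yᵀa₃ = 30.5 − (8.5·2 + 6·3) = 30.5 − 35 = -4.5.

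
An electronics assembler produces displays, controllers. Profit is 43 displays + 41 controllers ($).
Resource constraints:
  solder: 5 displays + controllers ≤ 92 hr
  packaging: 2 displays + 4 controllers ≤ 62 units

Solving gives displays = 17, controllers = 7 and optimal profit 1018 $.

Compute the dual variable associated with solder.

5

Check each constraint at x*: solder 92/92 (tight); packaging 62/62 (tight).
From A_Bᵀ y = c: 5·y_solder + 2·y_packaging = 43; 1·y_solder + 4·y_packaging = 41.
→ y_solder = 5 and y_packaging = 9.
Shadow price of solder = 5.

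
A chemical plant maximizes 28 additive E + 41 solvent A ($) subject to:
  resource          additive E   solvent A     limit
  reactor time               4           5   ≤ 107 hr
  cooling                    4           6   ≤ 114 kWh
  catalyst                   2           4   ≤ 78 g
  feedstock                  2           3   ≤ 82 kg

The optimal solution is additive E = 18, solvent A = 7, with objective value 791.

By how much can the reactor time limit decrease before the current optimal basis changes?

12

Binding constraints: reactor time, cooling. The basis is B = [[4,5],[4,6]] with det 4.
Per unit decrease in reactor time, x* moves by d = (-1.5, 1).
The basis stays optimal until additive E reaches 0; allowable decrease = 12 hr.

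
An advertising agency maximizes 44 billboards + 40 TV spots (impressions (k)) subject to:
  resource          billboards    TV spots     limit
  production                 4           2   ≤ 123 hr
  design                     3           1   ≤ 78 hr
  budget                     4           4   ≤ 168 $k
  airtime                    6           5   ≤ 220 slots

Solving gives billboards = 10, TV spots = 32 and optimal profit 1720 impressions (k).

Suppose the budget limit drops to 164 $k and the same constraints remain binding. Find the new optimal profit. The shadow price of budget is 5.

Δb = -4, so new z* = 1720 + (5)·(-4) = 1720 − 20 = 1700.

1700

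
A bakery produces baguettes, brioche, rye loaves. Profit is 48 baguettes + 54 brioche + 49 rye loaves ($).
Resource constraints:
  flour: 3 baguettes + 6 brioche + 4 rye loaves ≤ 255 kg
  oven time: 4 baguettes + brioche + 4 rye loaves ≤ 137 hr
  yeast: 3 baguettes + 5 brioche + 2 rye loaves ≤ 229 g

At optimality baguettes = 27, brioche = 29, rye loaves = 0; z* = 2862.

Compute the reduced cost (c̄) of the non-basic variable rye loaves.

-7

Binding: flour and oven time. Non-binding: yeast (3 unused).
Slack constraints have shadow price 0 (complementary slackness).
The binding rows give the dual system: 3·y_flour + 4·y_oven time = 48 and 6·y_flour + 1·y_oven time = 54.
Solving: y_flour = 8, y_oven time = 6.
Reduced cost of rye loaves: c₃ − yᵀa₃ = 49 − (8·4 + 6·4) = 49 − 56 = -7.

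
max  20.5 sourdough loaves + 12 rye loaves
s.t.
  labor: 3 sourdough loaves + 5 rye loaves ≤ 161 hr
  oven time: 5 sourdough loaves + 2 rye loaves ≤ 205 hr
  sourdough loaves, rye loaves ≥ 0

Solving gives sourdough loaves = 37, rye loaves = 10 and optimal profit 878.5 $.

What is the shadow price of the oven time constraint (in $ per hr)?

3.5

At the optimum: labor uses 161 of 161 (binding); oven time uses 205 of 205 (binding).
The binding rows give the dual system: 3·y_labor + 5·y_oven time = 20.5 and 5·y_labor + 2·y_oven time = 12.
→ y_labor = 1 and y_oven time = 3.5.
Shadow price of oven time = 3.5.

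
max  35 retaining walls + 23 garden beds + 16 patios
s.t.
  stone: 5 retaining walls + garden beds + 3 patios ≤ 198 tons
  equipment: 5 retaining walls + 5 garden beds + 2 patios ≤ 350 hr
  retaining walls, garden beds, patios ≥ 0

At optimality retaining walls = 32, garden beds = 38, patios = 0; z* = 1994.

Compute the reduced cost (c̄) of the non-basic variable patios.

-1

At the optimum: stone uses 198 of 198 (binding); equipment uses 350 of 350 (binding).
From A_Bᵀ y = c: 5·y_stone + 5·y_equipment = 35; 1·y_stone + 5·y_equipment = 23.
Solving: y_stone = 3, y_equipment = 4.
Reduced cost of patios: c₃ − yᵀa₃ = 16 − (3·3 + 4·2) = 16 − 17 = -1.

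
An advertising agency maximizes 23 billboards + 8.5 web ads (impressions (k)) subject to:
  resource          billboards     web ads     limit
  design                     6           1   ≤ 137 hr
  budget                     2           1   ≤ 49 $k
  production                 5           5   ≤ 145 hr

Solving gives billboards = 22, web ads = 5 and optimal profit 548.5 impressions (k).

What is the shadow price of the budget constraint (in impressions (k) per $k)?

Check each constraint at x*: design 137/137 (tight); budget 49/49 (tight); production 135/145 (slack 10).
Slack constraints have shadow price 0 (complementary slackness).
From A_Bᵀ y = c: 6·y_design + 2·y_budget = 23; 1·y_design + 1·y_budget = 8.5.
Solving: y_design = 1.5, y_budget = 7.
Shadow price of budget = 7.

7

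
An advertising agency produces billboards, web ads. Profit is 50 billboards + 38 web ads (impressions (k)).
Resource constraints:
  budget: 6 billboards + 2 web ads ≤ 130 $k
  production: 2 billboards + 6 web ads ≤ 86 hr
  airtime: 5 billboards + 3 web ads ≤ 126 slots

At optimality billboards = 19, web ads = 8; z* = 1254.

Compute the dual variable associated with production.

4

Binding: budget and production. Non-binding: airtime (7 unused).
By complementary slackness, y = 0 for the non-binding constraint.
From A_Bᵀ y = c: 6·y_budget + 2·y_production = 50; 2·y_budget + 6·y_production = 38.
Solving: y_budget = 7, y_production = 4.
Shadow price of production = 4.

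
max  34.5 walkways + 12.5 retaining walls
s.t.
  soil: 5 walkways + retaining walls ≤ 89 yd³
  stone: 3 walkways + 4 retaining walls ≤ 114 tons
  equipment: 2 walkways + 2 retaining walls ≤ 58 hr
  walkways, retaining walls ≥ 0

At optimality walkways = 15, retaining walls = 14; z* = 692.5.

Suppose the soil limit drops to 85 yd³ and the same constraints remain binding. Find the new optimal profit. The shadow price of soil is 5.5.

Δb = -4, so new z* = 692.5 + (5.5)·(-4) = 692.5 − 22 = 670.5.

670.5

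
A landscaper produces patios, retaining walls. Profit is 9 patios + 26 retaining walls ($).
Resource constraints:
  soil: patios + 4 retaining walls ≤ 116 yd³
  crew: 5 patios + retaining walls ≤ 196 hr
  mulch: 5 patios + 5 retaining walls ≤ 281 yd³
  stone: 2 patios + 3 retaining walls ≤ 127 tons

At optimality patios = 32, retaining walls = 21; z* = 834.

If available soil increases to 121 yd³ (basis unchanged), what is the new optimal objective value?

859

Check each constraint at x*: soil 116/116 (tight); crew 181/196 (slack 15); mulch 265/281 (slack 16); stone 127/127 (tight).
Since crew, mulch are not tight, their duals are 0.
Dual feasibility on the basic columns requires 1·y_soil + 2·y_stone = 9, 4·y_soil + 3·y_stone = 26.
Solving: y_soil = 5, y_stone = 2.
Δz = y_soil·Δb = 5 × (5) = 25, so new z* = 834 + 25 = 859.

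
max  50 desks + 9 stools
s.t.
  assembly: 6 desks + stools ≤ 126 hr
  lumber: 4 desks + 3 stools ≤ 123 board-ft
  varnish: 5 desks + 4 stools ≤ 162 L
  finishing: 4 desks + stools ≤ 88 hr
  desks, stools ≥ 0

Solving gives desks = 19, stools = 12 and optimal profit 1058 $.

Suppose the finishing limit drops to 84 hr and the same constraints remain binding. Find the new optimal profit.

1050

At the optimum: assembly uses 126 of 126 (binding); lumber uses 112 of 123 (slack = 11); varnish uses 143 of 162 (slack = 19); finishing uses 88 of 88 (binding).
Slack constraints have shadow price 0 (complementary slackness).
From A_Bᵀ y = c: 6·y_assembly + 4·y_finishing = 50; 1·y_assembly + 1·y_finishing = 9.
→ y_assembly = 7 and y_finishing = 2.
Δz = y_finishing·Δb = 2 × (-4) = -8, so new z* = 1058 − 8 = 1050.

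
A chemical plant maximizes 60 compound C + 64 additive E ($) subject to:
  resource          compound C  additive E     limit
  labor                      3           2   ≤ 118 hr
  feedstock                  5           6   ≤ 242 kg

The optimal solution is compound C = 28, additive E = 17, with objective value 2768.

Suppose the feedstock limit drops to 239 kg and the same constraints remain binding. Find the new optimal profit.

At the optimum: labor uses 118 of 118 (binding); feedstock uses 242 of 242 (binding).
The binding rows give the dual system: 3·y_labor + 5·y_feedstock = 60 and 2·y_labor + 6·y_feedstock = 64.
→ y_labor = 5 and y_feedstock = 9.
Δz = y_feedstock·Δb = 9 × (-3) = -27, so new z* = 2768 − 27 = 2741.

2741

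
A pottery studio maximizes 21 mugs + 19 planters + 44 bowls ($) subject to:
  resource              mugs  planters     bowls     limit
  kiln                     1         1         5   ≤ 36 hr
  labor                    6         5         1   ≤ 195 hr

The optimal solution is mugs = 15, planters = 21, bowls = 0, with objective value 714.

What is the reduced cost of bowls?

Check each constraint at x*: kiln 36/36 (tight); labor 195/195 (tight).
From A_Bᵀ y = c: 1·y_kiln + 6·y_labor = 21; 1·y_kiln + 5·y_labor = 19.
→ y_kiln = 9 and y_labor = 2.
Reduced cost of bowls: c₃ − yᵀa₃ = 44 − (9·5 + 2·1) = 44 − 47 = -3.

-3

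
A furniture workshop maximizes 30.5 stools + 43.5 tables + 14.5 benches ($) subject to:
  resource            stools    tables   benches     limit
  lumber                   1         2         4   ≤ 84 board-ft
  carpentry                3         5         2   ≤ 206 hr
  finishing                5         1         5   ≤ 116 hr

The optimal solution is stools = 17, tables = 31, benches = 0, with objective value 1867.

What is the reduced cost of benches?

Check each constraint at x*: lumber 79/84 (slack 5); carpentry 206/206 (tight); finishing 116/116 (tight).
Since lumber is not tight, its dual is 0.
The binding rows give the dual system: 3·y_carpentry + 5·y_finishing = 30.5 and 5·y_carpentry + 1·y_finishing = 43.5.
This yields shadow prices y_carpentry = 8.5, y_finishing = 1.
Reduced cost of benches: c₃ − yᵀa₃ = 14.5 − (8.5·2 + 1·5) = 14.5 − 22 = -7.5.

-7.5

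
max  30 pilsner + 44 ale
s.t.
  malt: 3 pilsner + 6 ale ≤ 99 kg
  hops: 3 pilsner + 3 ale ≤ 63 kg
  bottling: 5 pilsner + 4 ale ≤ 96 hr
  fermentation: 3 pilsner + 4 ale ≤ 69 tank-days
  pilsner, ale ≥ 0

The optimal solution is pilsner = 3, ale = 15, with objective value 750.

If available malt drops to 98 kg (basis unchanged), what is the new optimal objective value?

Check each constraint at x*: malt 99/99 (tight); hops 54/63 (slack 9); bottling 75/96 (slack 21); fermentation 69/69 (tight).
By complementary slackness, y = 0 for the non-binding constraints.
From A_Bᵀ y = c: 3·y_malt + 3·y_fermentation = 30; 6·y_malt + 4·y_fermentation = 44.
Solving: y_malt = 2, y_fermentation = 8.
Δz = y_malt·Δb = 2 × (-1) = -2, so new z* = 750 − 2 = 748.

748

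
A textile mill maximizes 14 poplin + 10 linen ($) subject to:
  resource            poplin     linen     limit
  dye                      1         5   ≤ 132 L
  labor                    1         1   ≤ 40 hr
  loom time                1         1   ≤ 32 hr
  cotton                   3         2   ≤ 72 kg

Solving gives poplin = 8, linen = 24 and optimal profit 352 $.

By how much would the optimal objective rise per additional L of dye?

Binding: loom time and cotton. Non-binding: dye (4 unused), labor (8 unused).
By complementary slackness, y = 0 for the non-binding constraints.
From A_Bᵀ y = c: 1·y_loom time + 3·y_cotton = 14; 1·y_loom time + 2·y_cotton = 10.
This yields shadow prices y_loom time = 2, y_cotton = 4.
Shadow price of dye = 0.

0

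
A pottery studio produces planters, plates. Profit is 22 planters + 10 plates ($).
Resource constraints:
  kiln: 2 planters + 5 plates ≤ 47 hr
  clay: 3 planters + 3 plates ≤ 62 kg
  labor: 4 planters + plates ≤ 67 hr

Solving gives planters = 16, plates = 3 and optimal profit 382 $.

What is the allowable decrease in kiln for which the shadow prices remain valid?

13.5

Binding constraints: kiln, labor. The basis is B = [[2,5],[4,1]] with det -18.
Per unit decrease in kiln, x* moves by d = (0.0556, -0.2222).
The basis stays optimal until plates reaches 0; allowable decrease = 13.5 hr.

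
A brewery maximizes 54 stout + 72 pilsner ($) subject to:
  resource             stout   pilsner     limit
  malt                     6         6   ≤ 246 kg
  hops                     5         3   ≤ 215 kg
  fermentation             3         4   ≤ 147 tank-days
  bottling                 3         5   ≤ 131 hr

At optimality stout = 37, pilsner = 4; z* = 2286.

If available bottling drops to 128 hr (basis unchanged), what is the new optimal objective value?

Binding: malt and bottling. Non-binding: hops (18 unused), fermentation (20 unused).
By complementary slackness, y = 0 for the non-binding constraints.
The binding rows give the dual system: 6·y_malt + 3·y_bottling = 54 and 6·y_malt + 5·y_bottling = 72.
This yields shadow prices y_malt = 4.5, y_bottling = 9.
Δz = y_bottling·Δb = 9 × (-3) = -27, so new z* = 2286 − 27 = 2259.

2259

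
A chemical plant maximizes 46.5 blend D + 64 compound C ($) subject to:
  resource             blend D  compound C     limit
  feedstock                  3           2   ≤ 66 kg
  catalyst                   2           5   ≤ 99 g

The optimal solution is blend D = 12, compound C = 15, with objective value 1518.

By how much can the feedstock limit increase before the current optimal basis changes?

Binding constraints: feedstock, catalyst. The basis is B = [[3,2],[2,5]] with det 11.
Per unit increase in feedstock, x* moves by d = (0.4545, -0.1818).
The basis stays optimal until compound C reaches 0; allowable increase = 82.5 kg.

82.5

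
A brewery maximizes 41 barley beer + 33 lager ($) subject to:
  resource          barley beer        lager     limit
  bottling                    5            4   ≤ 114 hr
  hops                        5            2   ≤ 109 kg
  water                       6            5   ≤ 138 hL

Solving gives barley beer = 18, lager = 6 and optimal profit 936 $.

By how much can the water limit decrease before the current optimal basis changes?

0.7

Binding constraints: bottling, water. The basis is B = [[5,4],[6,5]] with det 1.
Per unit decrease in water, x* moves by d = (4, -5).
The basis stays optimal until hops becomes binding; allowable decrease = 0.7 hL.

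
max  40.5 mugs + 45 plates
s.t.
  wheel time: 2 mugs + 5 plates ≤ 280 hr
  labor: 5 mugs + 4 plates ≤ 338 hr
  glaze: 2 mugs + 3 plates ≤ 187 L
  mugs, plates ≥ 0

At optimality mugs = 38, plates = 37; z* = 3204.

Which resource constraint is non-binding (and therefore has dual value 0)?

wheel time: 261/280 (slack 19)
labor: 338/338 (binding)
glaze: 187/187 (binding)
By complementary slackness, a constraint with positive slack has shadow price 0 → wheel time.

wheel time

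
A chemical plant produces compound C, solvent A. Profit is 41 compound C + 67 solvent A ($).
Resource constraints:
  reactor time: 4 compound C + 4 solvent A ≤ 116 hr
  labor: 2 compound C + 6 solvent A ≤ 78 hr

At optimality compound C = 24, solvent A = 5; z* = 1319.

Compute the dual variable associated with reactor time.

7

At the optimum: reactor time uses 116 of 116 (binding); labor uses 78 of 78 (binding).
From A_Bᵀ y = c: 4·y_reactor time + 2·y_labor = 41; 4·y_reactor time + 6·y_labor = 67.
Solving: y_reactor time = 7, y_labor = 6.5.
Shadow price of reactor time = 7.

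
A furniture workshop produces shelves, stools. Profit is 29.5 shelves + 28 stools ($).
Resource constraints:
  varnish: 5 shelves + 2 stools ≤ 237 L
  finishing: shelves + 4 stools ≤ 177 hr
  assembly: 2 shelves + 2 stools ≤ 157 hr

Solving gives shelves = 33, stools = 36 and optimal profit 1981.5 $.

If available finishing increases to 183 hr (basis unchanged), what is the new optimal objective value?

2008.5

Binding: varnish and finishing. Non-binding: assembly (19 unused).
Since assembly is not tight, its dual is 0.
From A_Bᵀ y = c: 5·y_varnish + 1·y_finishing = 29.5; 2·y_varnish + 4·y_finishing = 28.
This yields shadow prices y_varnish = 5, y_finishing = 4.5.
Δz = y_finishing·Δb = 4.5 × (6) = 27, so new z* = 1981.5 + 27 = 2008.5.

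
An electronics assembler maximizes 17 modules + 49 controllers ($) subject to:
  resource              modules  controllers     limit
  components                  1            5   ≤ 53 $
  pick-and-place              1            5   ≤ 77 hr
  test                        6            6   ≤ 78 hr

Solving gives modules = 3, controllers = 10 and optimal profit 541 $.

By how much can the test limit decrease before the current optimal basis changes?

Binding constraints: components, test. The basis is B = [[1,5],[6,6]] with det -24.
Per unit decrease in test, x* moves by d = (-0.2083, 0.0417).
The basis stays optimal until modules reaches 0; allowable decrease = 14.4 hr.

14.4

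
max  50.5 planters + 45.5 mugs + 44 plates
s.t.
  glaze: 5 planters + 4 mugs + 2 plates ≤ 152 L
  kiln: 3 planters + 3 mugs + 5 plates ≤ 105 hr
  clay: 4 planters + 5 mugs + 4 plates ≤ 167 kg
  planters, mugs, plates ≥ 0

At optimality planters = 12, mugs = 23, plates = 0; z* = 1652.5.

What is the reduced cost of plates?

At the optimum: glaze uses 152 of 152 (binding); kiln uses 105 of 105 (binding); clay uses 163 of 167 (slack = 4).
Slack constraints have shadow price 0 (complementary slackness).
From A_Bᵀ y = c: 5·y_glaze + 3·y_kiln = 50.5; 4·y_glaze + 3·y_kiln = 45.5.
This yields shadow prices y_glaze = 5, y_kiln = 8.5.
Reduced cost of plates: c₃ − yᵀa₃ = 44 − (5·2 + 8.5·5) = 44 − 52.5 = -8.5.

-8.5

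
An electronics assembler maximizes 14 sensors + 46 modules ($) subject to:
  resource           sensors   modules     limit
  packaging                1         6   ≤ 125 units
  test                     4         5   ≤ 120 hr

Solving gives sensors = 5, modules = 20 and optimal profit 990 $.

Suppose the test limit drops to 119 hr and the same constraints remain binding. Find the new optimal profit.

988

Check each constraint at x*: packaging 125/125 (tight); test 120/120 (tight).
The binding rows give the dual system: 1·y_packaging + 4·y_test = 14 and 6·y_packaging + 5·y_test = 46.
→ y_packaging = 6 and y_test = 2.
Δz = y_test·Δb = 2 × (-1) = -2, so new z* = 990 − 2 = 988.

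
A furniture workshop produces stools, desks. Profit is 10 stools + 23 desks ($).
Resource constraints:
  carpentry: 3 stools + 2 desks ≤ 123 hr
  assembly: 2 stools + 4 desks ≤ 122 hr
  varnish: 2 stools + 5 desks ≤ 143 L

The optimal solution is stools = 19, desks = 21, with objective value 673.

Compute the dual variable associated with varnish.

3

Check each constraint at x*: carpentry 99/123 (slack 24); assembly 122/122 (tight); varnish 143/143 (tight).
By complementary slackness, y = 0 for the non-binding constraint.
From A_Bᵀ y = c: 2·y_assembly + 2·y_varnish = 10; 4·y_assembly + 5·y_varnish = 23.
Solving: y_assembly = 2, y_varnish = 3.
Shadow price of varnish = 3.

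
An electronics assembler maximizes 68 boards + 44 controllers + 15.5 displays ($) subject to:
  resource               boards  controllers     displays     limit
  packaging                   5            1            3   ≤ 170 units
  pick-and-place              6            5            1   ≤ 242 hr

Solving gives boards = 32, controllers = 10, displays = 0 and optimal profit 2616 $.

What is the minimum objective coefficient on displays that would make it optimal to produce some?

20

At the optimum: packaging uses 170 of 170 (binding); pick-and-place uses 242 of 242 (binding).
The binding rows give the dual system: 5·y_packaging + 6·y_pick-and-place = 68 and 1·y_packaging + 5·y_pick-and-place = 44.
Solving: y_packaging = 4, y_pick-and-place = 8.
displays enters the basis when its profit ≥ yᵀa₃ = 4·3 + 8·1 = 20.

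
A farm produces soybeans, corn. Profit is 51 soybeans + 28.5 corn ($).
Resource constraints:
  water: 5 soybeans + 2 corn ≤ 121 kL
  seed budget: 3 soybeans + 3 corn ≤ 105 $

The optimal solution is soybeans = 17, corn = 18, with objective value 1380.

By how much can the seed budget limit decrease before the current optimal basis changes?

32.4

Binding constraints: water, seed budget. The basis is B = [[5,2],[3,3]] with det 9.
Per unit decrease in seed budget, x* moves by d = (0.2222, -0.5556).
The basis stays optimal until corn reaches 0; allowable decrease = 32.4 $.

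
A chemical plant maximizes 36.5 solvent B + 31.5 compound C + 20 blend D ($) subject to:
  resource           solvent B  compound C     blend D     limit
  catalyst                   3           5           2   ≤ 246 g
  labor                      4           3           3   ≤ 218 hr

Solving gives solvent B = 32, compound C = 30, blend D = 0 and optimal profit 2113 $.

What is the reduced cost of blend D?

Check each constraint at x*: catalyst 246/246 (tight); labor 218/218 (tight).
Dual feasibility on the basic columns requires 3·y_catalyst + 4·y_labor = 36.5, 5·y_catalyst + 3·y_labor = 31.5.
Solving: y_catalyst = 1.5, y_labor = 8.
Reduced cost of blend D: c₃ − yᵀa₃ = 20 − (1.5·2 + 8·3) = 20 − 27 = -7.

-7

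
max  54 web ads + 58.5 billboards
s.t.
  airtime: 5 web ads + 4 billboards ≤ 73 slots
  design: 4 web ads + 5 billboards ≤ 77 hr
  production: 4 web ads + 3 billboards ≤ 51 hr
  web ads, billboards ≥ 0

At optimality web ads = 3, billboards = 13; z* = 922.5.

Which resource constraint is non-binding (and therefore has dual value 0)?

airtime: 67/73 (slack 6)
design: 77/77 (binding)
production: 51/51 (binding)
By complementary slackness, a constraint with positive slack has shadow price 0 → airtime.

airtime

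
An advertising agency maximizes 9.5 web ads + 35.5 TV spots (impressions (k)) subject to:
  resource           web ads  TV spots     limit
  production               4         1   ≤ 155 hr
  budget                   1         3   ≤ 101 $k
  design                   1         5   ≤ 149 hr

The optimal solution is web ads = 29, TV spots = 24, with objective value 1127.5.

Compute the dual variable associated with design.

At the optimum: production uses 140 of 155 (slack = 15); budget uses 101 of 101 (binding); design uses 149 of 149 (binding).
By complementary slackness, y = 0 for the non-binding constraint.
Dual feasibility on the basic columns requires 1·y_budget + 1·y_design = 9.5, 3·y_budget + 5·y_design = 35.5.
This yields shadow prices y_budget = 6, y_design = 3.5.
Shadow price of design = 3.5.

3.5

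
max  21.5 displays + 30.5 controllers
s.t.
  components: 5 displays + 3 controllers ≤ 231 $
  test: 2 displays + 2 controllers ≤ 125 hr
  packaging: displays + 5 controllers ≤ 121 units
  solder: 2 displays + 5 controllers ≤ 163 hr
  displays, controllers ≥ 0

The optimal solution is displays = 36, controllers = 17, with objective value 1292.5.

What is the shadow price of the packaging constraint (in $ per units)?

4

At the optimum: components uses 231 of 231 (binding); test uses 106 of 125 (slack = 19); packaging uses 121 of 121 (binding); solder uses 157 of 163 (slack = 6).
By complementary slackness, y = 0 for the non-binding constraints.
The binding rows give the dual system: 5·y_components + 1·y_packaging = 21.5 and 3·y_components + 5·y_packaging = 30.5.
→ y_components = 3.5 and y_packaging = 4.
Shadow price of packaging = 4.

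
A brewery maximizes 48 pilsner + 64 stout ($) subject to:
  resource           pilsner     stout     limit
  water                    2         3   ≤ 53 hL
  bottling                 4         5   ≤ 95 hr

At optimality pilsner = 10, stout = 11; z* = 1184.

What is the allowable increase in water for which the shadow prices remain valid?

Binding constraints: water, bottling. The basis is B = [[2,3],[4,5]] with det -2.
Per unit increase in water, x* moves by d = (-2.5, 2).
The basis stays optimal until pilsner reaches 0; allowable increase = 4 hL.

4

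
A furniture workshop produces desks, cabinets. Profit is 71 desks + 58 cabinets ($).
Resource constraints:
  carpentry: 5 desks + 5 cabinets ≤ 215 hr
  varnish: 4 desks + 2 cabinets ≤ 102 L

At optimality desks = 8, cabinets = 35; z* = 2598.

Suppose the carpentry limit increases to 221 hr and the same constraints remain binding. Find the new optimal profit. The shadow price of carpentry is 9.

Δb = 6, so new z* = 2598 + (9)·(6) = 2598 + 54 = 2652.

2652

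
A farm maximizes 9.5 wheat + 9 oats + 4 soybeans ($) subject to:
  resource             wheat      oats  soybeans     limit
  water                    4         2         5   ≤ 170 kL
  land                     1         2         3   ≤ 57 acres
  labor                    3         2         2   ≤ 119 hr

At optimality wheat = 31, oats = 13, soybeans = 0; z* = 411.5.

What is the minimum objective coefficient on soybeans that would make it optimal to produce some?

11

Check each constraint at x*: water 150/170 (slack 20); land 57/57 (tight); labor 119/119 (tight).
Since water is not tight, its dual is 0.
From A_Bᵀ y = c: 1·y_land + 3·y_labor = 9.5; 2·y_land + 2·y_labor = 9.
Solving: y_land = 2, y_labor = 2.5.
soybeans enters the basis when its profit ≥ yᵀa₃ = 2·3 + 2.5·2 = 11.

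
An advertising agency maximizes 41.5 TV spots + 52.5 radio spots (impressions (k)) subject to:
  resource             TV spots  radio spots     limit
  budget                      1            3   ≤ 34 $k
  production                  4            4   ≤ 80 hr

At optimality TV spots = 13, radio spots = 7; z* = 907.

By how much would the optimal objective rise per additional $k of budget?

5.5

Both budget and production are binding at x*.
Dual feasibility on the basic columns requires 1·y_budget + 4·y_production = 41.5, 3·y_budget + 4·y_production = 52.5.
Solving: y_budget = 5.5, y_production = 9.
Shadow price of budget = 5.5.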